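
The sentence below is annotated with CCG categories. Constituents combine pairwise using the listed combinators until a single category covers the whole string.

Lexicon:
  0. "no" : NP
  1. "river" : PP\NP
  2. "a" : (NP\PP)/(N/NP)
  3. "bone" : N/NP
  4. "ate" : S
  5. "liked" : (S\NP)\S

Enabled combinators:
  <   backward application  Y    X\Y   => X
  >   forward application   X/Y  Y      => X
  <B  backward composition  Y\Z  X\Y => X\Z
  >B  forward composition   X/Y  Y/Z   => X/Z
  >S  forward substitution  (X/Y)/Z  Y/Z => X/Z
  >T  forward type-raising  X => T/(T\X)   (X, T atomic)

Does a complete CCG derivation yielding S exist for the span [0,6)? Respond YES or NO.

YES

[0,6] S   >
  [0,1] S/(S\NP)   >T
    [0,1] "no" : NP
  [1,6] S\NP   <B
    [1,2] "river" : PP\NP
    [2,6] S\PP   <B
      [2,4] NP\PP   >
        [2,3] "a" : (NP\PP)/(N/NP)
        [3,4] "bone" : N/NP
      [4,6] S\NP   <
        [4,5] "ate" : S
        [5,6] "liked" : (S\NP)\S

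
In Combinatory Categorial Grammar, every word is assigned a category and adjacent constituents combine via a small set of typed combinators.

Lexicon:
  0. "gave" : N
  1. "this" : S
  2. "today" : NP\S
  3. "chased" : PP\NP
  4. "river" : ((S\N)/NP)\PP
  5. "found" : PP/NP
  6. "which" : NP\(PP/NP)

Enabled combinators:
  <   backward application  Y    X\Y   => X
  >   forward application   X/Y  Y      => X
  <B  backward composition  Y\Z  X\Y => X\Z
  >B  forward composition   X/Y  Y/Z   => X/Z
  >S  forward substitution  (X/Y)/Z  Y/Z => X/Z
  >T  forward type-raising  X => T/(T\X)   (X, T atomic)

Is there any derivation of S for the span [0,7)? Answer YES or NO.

YES

[0,7] S   >
  [0,1] S/(S\N)   >T
    [0,1] "gave" : N
  [1,7] S\N   >
    [1,5] (S\N)/NP   <
      [1,4] PP   <
        [1,3] NP   >
          [1,2] NP/(NP\S)   >T
            [1,2] "this" : S
          [2,3] "today" : NP\S
        [3,4] "chased" : PP\NP
      [4,5] "river" : ((S\N)/NP)\PP
    [5,7] NP   <
      [5,6] "found" : PP/NP
      [6,7] "which" : NP\(PP/NP)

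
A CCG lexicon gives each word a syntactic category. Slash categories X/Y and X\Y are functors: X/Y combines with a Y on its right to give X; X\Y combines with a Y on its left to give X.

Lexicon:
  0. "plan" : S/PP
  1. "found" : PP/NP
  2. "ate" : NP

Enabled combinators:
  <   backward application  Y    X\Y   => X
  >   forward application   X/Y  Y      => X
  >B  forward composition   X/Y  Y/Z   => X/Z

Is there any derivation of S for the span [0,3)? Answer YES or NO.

[0,3] S   >
  [0,1] "plan" : S/PP
  [1,3] PP   >
    [1,2] "found" : PP/NP
    [2,3] "ate" : NP

YES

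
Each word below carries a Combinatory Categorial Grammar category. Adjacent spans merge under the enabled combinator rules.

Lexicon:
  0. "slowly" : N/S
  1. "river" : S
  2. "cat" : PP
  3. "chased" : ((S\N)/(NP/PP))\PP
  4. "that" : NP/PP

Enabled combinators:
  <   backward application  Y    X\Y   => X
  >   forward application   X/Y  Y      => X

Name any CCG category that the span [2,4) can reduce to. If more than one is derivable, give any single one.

(S\N)/(NP/PP)

[0,5] S   <
  [0,2] N   >
    [0,1] "slowly" : N/S
    [1,2] "river" : S
  [2,5] S\N   >
    [2,4] (S\N)/(NP/PP)   <
      [2,3] "cat" : PP
      [3,4] "chased" : ((S\N)/(NP/PP))\PP
    [4,5] "that" : NP/PP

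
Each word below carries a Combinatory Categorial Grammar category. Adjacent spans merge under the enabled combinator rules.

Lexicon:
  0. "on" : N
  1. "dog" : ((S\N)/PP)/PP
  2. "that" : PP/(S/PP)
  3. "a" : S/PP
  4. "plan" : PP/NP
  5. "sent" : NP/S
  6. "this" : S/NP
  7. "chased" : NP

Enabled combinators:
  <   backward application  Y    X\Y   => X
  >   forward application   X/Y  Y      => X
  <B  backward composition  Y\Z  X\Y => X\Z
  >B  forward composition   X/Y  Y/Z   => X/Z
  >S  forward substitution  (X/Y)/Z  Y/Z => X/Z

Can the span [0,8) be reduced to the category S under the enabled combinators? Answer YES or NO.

[0,8] S   <
  [0,1] "on" : N
  [1,8] S\N   >
    [1,4] (S\N)/PP   >
      [1,2] "dog" : ((S\N)/PP)/PP
      [2,4] PP   >
        [2,3] "that" : PP/(S/PP)
        [3,4] "a" : S/PP
    [4,8] PP   >
      [4,6] PP/S   >B
        [4,5] "plan" : PP/NP
        [5,6] "sent" : NP/S
      [6,8] S   >
        [6,7] "this" : S/NP
        [7,8] "chased" : NP

YES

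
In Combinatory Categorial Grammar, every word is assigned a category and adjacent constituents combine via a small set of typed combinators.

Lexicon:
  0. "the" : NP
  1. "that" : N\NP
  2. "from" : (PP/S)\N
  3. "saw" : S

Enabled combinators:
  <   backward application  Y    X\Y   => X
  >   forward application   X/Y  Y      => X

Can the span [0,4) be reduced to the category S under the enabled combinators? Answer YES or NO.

NO

NP N\NP (PP/S)\N S
CKY chart[0,4] = {PP}; S ∉ chart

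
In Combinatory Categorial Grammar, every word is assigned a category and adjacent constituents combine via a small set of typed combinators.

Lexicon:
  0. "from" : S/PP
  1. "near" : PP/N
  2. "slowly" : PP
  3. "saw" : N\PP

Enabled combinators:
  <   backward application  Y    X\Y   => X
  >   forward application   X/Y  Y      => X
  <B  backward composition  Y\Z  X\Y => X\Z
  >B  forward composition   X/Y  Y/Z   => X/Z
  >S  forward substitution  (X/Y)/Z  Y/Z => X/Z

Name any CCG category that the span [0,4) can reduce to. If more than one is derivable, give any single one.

[0,4] S   >
  [0,2] S/N   >B
    [0,1] "from" : S/PP
    [1,2] "near" : PP/N
  [2,4] N   <
    [2,3] "slowly" : PP
    [3,4] "saw" : N\PP

S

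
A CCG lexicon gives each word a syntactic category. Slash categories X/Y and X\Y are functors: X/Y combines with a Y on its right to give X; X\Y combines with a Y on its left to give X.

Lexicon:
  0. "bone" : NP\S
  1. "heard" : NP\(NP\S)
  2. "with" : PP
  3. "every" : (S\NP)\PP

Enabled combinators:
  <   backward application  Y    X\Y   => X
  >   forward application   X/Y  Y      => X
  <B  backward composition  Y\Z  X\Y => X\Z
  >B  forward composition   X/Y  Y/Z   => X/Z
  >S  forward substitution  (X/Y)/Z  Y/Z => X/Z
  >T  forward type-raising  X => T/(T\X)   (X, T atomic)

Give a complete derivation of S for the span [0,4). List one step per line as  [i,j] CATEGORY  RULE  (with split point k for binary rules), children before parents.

[0,1] NP\S  lex  "bone"
[1,2] NP\(NP\S)  lex  "heard"
[0,2] NP  <  k=1
[2,3] PP  lex  "with"
[3,4] (S\NP)\PP  lex  "every"
[2,4] S\NP  <  k=3
[0,4] S  <  k=2

[0,4] S   <
  [0,2] NP   <
    [0,1] "bone" : NP\S
    [1,2] "heard" : NP\(NP\S)
  [2,4] S\NP   <
    [2,3] "with" : PP
    [3,4] "every" : (S\NP)\PP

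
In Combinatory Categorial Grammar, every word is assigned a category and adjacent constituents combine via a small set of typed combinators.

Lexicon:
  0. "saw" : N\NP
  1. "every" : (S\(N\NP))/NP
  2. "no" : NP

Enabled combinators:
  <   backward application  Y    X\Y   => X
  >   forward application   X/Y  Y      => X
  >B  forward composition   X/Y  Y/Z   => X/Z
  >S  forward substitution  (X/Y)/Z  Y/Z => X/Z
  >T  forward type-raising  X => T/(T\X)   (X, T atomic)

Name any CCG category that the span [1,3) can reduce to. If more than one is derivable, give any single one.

[0,3] S   <
  [0,1] "saw" : N\NP
  [1,3] S\(N\NP)   >
    [1,2] "every" : (S\(N\NP))/NP
    [2,3] "no" : NP

S\(N\NP)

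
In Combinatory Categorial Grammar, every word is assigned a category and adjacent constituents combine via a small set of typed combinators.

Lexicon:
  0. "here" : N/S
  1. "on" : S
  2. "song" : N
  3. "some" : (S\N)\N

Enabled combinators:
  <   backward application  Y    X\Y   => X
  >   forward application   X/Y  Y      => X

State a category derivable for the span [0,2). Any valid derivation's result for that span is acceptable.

N

[0,4] S   <
  [0,2] N   >
    [0,1] "here" : N/S
    [1,2] "on" : S
  [2,4] S\N   <
    [2,3] "song" : N
    [3,4] "some" : (S\N)\N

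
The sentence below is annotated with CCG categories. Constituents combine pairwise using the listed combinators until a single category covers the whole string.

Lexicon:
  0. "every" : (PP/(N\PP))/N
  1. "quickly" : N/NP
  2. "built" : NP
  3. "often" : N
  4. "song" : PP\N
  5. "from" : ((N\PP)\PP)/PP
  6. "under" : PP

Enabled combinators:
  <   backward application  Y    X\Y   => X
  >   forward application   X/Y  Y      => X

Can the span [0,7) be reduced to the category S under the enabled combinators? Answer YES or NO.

NO

(PP/(N\PP))/N N/NP NP N PP\N ((N\PP)\PP)/PP PP
CKY chart[0,7] = {PP}; S ∉ chart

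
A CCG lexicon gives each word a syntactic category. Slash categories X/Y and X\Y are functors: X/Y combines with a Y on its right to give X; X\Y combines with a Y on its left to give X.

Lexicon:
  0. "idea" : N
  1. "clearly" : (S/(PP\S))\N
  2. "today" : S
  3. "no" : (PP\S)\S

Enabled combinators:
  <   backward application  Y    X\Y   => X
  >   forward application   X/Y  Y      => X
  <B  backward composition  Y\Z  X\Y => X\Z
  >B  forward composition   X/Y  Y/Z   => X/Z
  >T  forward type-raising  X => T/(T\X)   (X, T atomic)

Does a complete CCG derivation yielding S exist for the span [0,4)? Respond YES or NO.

[0,4] S   >
  [0,2] S/(PP\S)   <
    [0,1] "idea" : N
    [1,2] "clearly" : (S/(PP\S))\N
  [2,4] PP\S   <
    [2,3] "today" : S
    [3,4] "no" : (PP\S)\S

YES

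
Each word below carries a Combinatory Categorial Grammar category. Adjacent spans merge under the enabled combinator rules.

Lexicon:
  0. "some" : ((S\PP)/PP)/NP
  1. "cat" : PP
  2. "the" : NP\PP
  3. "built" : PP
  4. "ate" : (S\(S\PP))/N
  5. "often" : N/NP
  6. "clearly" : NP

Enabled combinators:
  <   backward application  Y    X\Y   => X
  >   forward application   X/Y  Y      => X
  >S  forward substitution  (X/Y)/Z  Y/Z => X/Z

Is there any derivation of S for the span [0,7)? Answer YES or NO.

YES

[0,7] S   <
  [0,4] S\PP   >
    [0,3] (S\PP)/PP   >
      [0,1] "some" : ((S\PP)/PP)/NP
      [1,3] NP   <
        [1,2] "cat" : PP
        [2,3] "the" : NP\PP
    [3,4] "built" : PP
  [4,7] S\(S\PP)   >
    [4,5] "ate" : (S\(S\PP))/N
    [5,7] N   >
      [5,6] "often" : N/NP
      [6,7] "clearly" : NP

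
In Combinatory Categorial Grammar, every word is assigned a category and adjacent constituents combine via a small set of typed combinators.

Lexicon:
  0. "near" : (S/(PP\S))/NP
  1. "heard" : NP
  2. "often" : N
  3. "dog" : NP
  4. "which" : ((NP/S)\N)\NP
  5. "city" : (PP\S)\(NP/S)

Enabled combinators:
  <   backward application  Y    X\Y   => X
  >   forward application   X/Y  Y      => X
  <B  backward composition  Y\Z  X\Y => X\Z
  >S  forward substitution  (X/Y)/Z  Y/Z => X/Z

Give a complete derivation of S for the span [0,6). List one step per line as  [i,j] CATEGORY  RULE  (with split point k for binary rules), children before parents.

[0,1] (S/(PP\S))/NP  lex  "near"
[1,2] NP  lex  "heard"
[0,2] S/(PP\S)  >  k=1
[2,3] N  lex  "often"
[3,4] NP  lex  "dog"
[4,5] ((NP/S)\N)\NP  lex  "which"
[3,5] (NP/S)\N  <  k=4
[2,5] NP/S  <  k=3
[5,6] (PP\S)\(NP/S)  lex  "city"
[2,6] PP\S  <  k=5
[0,6] S  >  k=2

[0,6] S   >
  [0,2] S/(PP\S)   >
    [0,1] "near" : (S/(PP\S))/NP
    [1,2] "heard" : NP
  [2,6] PP\S   <
    [2,5] NP/S   <
      [2,3] "often" : N
      [3,5] (NP/S)\N   <
        [3,4] "dog" : NP
        [4,5] "which" : ((NP/S)\N)\NP
    [5,6] "city" : (PP\S)\(NP/S)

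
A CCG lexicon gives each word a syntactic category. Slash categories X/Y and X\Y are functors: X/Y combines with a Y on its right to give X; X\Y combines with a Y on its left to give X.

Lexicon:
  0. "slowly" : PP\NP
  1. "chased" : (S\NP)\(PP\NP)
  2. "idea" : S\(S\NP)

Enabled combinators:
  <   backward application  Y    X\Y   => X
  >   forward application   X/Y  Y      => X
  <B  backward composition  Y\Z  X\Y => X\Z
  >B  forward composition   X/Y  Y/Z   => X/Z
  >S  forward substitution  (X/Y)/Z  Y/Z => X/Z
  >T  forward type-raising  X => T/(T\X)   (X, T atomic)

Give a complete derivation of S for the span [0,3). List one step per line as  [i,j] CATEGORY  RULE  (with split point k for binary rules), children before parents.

[0,3] S   <
  [0,2] S\NP   <
    [0,1] "slowly" : PP\NP
    [1,2] "chased" : (S\NP)\(PP\NP)
  [2,3] "idea" : S\(S\NP)

[0,1] PP\NP  lex  "slowly"
[1,2] (S\NP)\(PP\NP)  lex  "chased"
[0,2] S\NP  <  k=1
[2,3] S\(S\NP)  lex  "idea"
[0,3] S  <  k=2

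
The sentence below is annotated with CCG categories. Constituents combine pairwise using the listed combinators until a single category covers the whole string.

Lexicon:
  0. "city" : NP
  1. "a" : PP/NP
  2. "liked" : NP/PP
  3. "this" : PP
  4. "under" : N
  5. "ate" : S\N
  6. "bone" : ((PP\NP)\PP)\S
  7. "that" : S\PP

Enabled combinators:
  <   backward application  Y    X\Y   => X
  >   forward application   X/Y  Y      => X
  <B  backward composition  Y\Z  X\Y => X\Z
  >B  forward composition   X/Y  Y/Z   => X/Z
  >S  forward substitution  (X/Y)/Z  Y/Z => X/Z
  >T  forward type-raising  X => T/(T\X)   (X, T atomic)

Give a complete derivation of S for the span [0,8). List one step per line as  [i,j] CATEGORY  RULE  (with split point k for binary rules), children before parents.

[0,1] NP  lex  "city"
[1,2] PP/NP  lex  "a"
[2,3] NP/PP  lex  "liked"
[3,4] PP  lex  "this"
[2,4] NP  >  k=3
[1,4] PP  >  k=2
[4,5] N  lex  "under"
[4,5] S/(S\N)  >T
[5,6] S\N  lex  "ate"
[4,6] S  >  k=5
[6,7] ((PP\NP)\PP)\S  lex  "bone"
[4,7] (PP\NP)\PP  <  k=6
[1,7] PP\NP  <  k=4
[7,8] S\PP  lex  "that"
[1,8] S\NP  <B  k=7
[0,8] S  <  k=1

[0,8] S   <
  [0,1] "city" : NP
  [1,8] S\NP   <B
    [1,7] PP\NP   <
      [1,4] PP   >
        [1,2] "a" : PP/NP
        [2,4] NP   >
          [2,3] "liked" : NP/PP
          [3,4] "this" : PP
      [4,7] (PP\NP)\PP   <
        [4,6] S   >
          [4,5] S/(S\N)   >T
            [4,5] "under" : N
          [5,6] "ate" : S\N
        [6,7] "bone" : ((PP\NP)\PP)\S
    [7,8] "that" : S\PP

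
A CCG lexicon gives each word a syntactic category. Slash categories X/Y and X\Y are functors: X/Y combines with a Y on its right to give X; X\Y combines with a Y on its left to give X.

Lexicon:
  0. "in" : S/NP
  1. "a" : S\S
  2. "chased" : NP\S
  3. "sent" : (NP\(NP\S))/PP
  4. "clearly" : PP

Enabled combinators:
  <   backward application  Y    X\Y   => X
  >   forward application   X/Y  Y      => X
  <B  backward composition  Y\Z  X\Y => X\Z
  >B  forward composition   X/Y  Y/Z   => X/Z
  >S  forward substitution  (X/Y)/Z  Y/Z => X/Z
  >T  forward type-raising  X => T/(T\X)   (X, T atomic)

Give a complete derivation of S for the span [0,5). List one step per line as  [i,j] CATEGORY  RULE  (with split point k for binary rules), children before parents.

[0,5] S   >
  [0,1] "in" : S/NP
  [1,5] NP   <
    [1,3] NP\S   <B
      [1,2] "a" : S\S
      [2,3] "chased" : NP\S
    [3,5] NP\(NP\S)   >
      [3,4] "sent" : (NP\(NP\S))/PP
      [4,5] "clearly" : PP

[0,1] S/NP  lex  "in"
[1,2] S\S  lex  "a"
[2,3] NP\S  lex  "chased"
[1,3] NP\S  <B  k=2
[3,4] (NP\(NP\S))/PP  lex  "sent"
[4,5] PP  lex  "clearly"
[3,5] NP\(NP\S)  >  k=4
[1,5] NP  <  k=3
[0,5] S  >  k=1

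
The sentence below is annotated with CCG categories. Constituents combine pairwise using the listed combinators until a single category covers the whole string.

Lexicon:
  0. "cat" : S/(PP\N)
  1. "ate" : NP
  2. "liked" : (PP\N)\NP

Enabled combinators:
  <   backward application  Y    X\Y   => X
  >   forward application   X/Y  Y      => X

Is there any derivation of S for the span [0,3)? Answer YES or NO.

[0,3] S   >
  [0,1] "cat" : S/(PP\N)
  [1,3] PP\N   <
    [1,2] "ate" : NP
    [2,3] "liked" : (PP\N)\NP

YES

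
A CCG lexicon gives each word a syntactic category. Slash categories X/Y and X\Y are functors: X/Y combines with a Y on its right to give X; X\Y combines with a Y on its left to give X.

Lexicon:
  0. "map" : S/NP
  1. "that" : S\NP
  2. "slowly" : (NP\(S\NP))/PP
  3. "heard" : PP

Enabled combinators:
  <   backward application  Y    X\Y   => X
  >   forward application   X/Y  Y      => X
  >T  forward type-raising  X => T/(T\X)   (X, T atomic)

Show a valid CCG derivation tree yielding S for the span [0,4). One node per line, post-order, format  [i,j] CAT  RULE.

[0,4] S   >
  [0,1] "map" : S/NP
  [1,4] NP   <
    [1,2] "that" : S\NP
    [2,4] NP\(S\NP)   >
      [2,3] "slowly" : (NP\(S\NP))/PP
      [3,4] "heard" : PP

[0,1] S/NP  lex  "map"
[1,2] S\NP  lex  "that"
[2,3] (NP\(S\NP))/PP  lex  "slowly"
[3,4] PP  lex  "heard"
[2,4] NP\(S\NP)  >  k=3
[1,4] NP  <  k=2
[0,4] S  >  k=1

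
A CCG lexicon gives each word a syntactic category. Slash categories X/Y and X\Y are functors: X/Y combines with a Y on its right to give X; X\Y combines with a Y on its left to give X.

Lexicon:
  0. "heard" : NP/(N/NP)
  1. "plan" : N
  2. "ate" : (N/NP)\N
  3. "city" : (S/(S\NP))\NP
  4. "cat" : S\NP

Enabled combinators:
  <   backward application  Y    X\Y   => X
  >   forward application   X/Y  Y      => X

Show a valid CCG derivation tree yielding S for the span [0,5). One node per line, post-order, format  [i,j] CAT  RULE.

[0,5] S   >
  [0,4] S/(S\NP)   <
    [0,3] NP   >
      [0,1] "heard" : NP/(N/NP)
      [1,3] N/NP   <
        [1,2] "plan" : N
        [2,3] "ate" : (N/NP)\N
    [3,4] "city" : (S/(S\NP))\NP
  [4,5] "cat" : S\NP

[0,1] NP/(N/NP)  lex  "heard"
[1,2] N  lex  "plan"
[2,3] (N/NP)\N  lex  "ate"
[1,3] N/NP  <  k=2
[0,3] NP  >  k=1
[3,4] (S/(S\NP))\NP  lex  "city"
[0,4] S/(S\NP)  <  k=3
[4,5] S\NP  lex  "cat"
[0,5] S  >  k=4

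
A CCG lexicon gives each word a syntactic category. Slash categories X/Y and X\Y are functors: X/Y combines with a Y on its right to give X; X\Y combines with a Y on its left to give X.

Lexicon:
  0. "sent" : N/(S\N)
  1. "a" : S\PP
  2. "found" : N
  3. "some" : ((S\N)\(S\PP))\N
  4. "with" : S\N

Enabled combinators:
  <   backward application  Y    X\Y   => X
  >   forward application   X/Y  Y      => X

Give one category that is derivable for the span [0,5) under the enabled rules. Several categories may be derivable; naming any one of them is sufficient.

S

[0,5] S   <
  [0,4] N   >
    [0,1] "sent" : N/(S\N)
    [1,4] S\N   <
      [1,2] "a" : S\PP
      [2,4] (S\N)\(S\PP)   <
        [2,3] "found" : N
        [3,4] "some" : ((S\N)\(S\PP))\N
  [4,5] "with" : S\N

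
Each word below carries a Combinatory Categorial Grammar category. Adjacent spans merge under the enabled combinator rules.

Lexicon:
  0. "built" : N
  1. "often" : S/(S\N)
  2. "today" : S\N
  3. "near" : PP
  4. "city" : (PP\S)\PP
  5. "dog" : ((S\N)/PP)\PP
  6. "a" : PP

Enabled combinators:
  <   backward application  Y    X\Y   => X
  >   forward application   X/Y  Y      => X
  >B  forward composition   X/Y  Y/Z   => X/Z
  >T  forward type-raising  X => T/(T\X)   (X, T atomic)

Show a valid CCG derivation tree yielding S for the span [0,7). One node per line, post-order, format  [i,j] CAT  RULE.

[0,7] S   >
  [0,1] S/(S\N)   >T
    [0,1] "built" : N
  [1,7] S\N   >
    [1,6] (S\N)/PP   <
      [1,5] PP   <
        [1,3] S   >
          [1,2] "often" : S/(S\N)
          [2,3] "today" : S\N
        [3,5] PP\S   <
          [3,4] "near" : PP
          [4,5] "city" : (PP\S)\PP
      [5,6] "dog" : ((S\N)/PP)\PP
    [6,7] "a" : PP

[0,1] N  lex  "built"
[0,1] S/(S\N)  >T
[1,2] S/(S\N)  lex  "often"
[2,3] S\N  lex  "today"
[1,3] S  >  k=2
[3,4] PP  lex  "near"
[4,5] (PP\S)\PP  lex  "city"
[3,5] PP\S  <  k=4
[1,5] PP  <  k=3
[5,6] ((S\N)/PP)\PP  lex  "dog"
[1,6] (S\N)/PP  <  k=5
[6,7] PP  lex  "a"
[1,7] S\N  >  k=6
[0,7] S  >  k=1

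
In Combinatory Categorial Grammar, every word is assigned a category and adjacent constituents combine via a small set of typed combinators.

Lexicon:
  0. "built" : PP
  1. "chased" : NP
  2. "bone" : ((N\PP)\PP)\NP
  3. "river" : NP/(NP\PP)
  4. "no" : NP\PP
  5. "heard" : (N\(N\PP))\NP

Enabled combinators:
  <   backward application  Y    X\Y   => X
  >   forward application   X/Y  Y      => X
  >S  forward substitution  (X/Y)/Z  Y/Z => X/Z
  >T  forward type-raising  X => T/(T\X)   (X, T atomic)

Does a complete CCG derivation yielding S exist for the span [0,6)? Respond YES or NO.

NO

PP NP ((N\PP)\PP)\NP NP/(NP\PP) NP\PP (N\(N\PP))\NP
CKY chart[0,6] = {N, N/(N\N), NP/(NP\N), PP/(PP\N), S/(S\N)}; S ∉ chart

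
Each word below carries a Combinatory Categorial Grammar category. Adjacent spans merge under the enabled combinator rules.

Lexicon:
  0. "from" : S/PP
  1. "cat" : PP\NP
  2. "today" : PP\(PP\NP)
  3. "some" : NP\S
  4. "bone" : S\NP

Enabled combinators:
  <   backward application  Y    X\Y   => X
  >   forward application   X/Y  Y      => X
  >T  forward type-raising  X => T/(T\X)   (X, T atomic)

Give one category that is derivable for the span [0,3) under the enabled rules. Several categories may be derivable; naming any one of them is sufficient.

S

[0,5] S   <
  [0,4] NP   <
    [0,3] S   >
      [0,1] "from" : S/PP
      [1,3] PP   <
        [1,2] "cat" : PP\NP
        [2,3] "today" : PP\(PP\NP)
    [3,4] "some" : NP\S
  [4,5] "bone" : S\NP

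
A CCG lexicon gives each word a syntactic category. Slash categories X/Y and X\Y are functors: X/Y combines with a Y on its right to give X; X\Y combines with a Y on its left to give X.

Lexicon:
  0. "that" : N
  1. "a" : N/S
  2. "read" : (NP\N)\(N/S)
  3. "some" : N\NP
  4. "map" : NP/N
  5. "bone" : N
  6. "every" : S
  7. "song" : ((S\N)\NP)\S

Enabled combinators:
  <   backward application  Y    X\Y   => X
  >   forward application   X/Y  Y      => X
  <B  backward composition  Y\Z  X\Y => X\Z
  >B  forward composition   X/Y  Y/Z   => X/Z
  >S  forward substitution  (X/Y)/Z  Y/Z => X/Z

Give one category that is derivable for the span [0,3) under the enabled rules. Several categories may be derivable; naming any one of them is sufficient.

[0,8] S   <
  [0,4] N   <
    [0,3] NP   <
      [0,1] "that" : N
      [1,3] NP\N   <
        [1,2] "a" : N/S
        [2,3] "read" : (NP\N)\(N/S)
    [3,4] "some" : N\NP
  [4,8] S\N   <
    [4,6] NP   >
      [4,5] "map" : NP/N
      [5,6] "bone" : N
    [6,8] (S\N)\NP   <
      [6,7] "every" : S
      [7,8] "song" : ((S\N)\NP)\S

NP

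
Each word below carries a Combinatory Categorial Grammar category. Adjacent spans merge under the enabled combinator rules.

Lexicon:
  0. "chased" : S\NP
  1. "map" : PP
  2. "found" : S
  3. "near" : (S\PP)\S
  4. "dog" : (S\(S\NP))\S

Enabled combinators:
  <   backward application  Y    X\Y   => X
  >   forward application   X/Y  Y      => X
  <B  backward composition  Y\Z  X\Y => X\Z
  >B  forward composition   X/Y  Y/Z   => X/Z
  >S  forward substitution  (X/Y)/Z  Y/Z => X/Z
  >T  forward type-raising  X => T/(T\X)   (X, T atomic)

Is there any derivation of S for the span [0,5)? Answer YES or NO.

[0,5] S   <
  [0,1] "chased" : S\NP
  [1,5] S\(S\NP)   <
    [1,4] S   >
      [1,2] S/(S\PP)   >T
        [1,2] "map" : PP
      [2,4] S\PP   <
        [2,3] "found" : S
        [3,4] "near" : (S\PP)\S
    [4,5] "dog" : (S\(S\NP))\S

YES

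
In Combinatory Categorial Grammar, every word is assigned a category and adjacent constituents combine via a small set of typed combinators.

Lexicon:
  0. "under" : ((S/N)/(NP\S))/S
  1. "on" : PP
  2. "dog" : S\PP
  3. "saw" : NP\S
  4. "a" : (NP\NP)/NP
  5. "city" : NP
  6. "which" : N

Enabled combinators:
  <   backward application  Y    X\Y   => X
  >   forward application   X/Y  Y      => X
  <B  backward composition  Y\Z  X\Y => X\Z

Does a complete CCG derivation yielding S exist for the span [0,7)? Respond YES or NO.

YES

[0,7] S   >
  [0,6] S/N   >
    [0,3] (S/N)/(NP\S)   >
      [0,1] "under" : ((S/N)/(NP\S))/S
      [1,3] S   <
        [1,2] "on" : PP
        [2,3] "dog" : S\PP
    [3,6] NP\S   <B
      [3,4] "saw" : NP\S
      [4,6] NP\NP   >
        [4,5] "a" : (NP\NP)/NP
        [5,6] "city" : NP
  [6,7] "which" : N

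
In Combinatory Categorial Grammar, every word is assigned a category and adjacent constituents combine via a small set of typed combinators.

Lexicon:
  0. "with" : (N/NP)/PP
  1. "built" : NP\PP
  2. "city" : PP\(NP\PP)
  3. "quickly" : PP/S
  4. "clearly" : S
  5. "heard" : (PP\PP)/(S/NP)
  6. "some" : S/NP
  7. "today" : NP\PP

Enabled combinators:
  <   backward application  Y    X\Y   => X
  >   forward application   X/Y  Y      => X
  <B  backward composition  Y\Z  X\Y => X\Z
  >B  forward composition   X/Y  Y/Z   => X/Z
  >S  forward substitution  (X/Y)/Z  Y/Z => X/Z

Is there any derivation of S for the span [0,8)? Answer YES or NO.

NO

(N/NP)/PP NP\PP PP\(NP\PP) PP/S S (PP\PP)/(S/NP) S/NP NP\PP
CKY chart[0,8] = {N}; S ∉ chart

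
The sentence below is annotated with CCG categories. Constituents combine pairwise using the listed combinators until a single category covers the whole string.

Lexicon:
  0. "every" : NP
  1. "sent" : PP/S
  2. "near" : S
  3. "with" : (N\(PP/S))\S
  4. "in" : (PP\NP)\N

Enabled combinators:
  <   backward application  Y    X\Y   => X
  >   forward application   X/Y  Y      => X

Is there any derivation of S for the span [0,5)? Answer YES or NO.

NO

NP PP/S S (N\(PP/S))\S (PP\NP)\N
CKY chart[0,5] = {PP}; S ∉ chart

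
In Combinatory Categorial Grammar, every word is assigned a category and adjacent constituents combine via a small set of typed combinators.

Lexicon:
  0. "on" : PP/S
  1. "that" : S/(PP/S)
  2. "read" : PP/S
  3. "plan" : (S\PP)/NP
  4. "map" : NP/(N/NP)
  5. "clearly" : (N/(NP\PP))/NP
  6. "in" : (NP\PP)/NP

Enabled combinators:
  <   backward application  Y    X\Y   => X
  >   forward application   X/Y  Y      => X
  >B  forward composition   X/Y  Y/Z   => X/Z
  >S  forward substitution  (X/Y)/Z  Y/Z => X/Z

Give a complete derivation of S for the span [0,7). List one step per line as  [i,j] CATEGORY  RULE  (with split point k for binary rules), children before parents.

[0,7] S   <
  [0,3] PP   >
    [0,1] "on" : PP/S
    [1,3] S   >
      [1,2] "that" : S/(PP/S)
      [2,3] "read" : PP/S
  [3,7] S\PP   >
    [3,4] "plan" : (S\PP)/NP
    [4,7] NP   >
      [4,5] "map" : NP/(N/NP)
      [5,7] N/NP   >S
        [5,6] "clearly" : (N/(NP\PP))/NP
        [6,7] "in" : (NP\PP)/NP

[0,1] PP/S  lex  "on"
[1,2] S/(PP/S)  lex  "that"
[2,3] PP/S  lex  "read"
[1,3] S  >  k=2
[0,3] PP  >  k=1
[3,4] (S\PP)/NP  lex  "plan"
[4,5] NP/(N/NP)  lex  "map"
[5,6] (N/(NP\PP))/NP  lex  "clearly"
[6,7] (NP\PP)/NP  lex  "in"
[5,7] N/NP  >S  k=6
[4,7] NP  >  k=5
[3,7] S\PP  >  k=4
[0,7] S  <  k=3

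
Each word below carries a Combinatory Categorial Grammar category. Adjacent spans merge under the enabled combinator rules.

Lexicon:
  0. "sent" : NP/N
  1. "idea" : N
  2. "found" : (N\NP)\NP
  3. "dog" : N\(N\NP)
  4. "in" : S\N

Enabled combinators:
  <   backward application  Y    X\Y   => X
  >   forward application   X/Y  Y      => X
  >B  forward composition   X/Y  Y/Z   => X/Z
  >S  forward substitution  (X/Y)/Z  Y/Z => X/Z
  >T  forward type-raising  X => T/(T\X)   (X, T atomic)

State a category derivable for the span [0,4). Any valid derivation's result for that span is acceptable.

[0,5] S   <
  [0,4] N   <
    [0,3] N\NP   <
      [0,2] NP   >
        [0,1] "sent" : NP/N
        [1,2] "idea" : N
      [2,3] "found" : (N\NP)\NP
    [3,4] "dog" : N\(N\NP)
  [4,5] "in" : S\N

N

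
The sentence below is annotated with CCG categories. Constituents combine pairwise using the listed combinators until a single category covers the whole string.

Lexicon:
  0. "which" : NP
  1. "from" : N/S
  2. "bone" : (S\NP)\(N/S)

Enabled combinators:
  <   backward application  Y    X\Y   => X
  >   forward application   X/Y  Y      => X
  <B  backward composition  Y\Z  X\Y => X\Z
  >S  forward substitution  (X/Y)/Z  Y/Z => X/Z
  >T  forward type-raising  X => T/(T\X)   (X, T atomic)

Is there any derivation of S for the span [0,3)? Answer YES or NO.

YES

[0,3] S   >
  [0,1] S/(S\NP)   >T
    [0,1] "which" : NP
  [1,3] S\NP   <
    [1,2] "from" : N/S
    [2,3] "bone" : (S\NP)\(N/S)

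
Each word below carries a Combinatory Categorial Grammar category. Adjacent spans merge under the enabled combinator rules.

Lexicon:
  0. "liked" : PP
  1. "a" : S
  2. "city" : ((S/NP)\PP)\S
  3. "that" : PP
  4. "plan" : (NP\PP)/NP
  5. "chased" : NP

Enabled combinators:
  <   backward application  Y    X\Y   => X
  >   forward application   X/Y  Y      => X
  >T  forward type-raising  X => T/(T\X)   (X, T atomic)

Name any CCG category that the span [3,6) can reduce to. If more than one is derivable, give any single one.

NP

[0,6] S   >
  [0,3] S/NP   <
    [0,1] "liked" : PP
    [1,3] (S/NP)\PP   <
      [1,2] "a" : S
      [2,3] "city" : ((S/NP)\PP)\S
  [3,6] NP   >
    [3,4] NP/(NP\PP)   >T
      [3,4] "that" : PP
    [4,6] NP\PP   >
      [4,5] "plan" : (NP\PP)/NP
      [5,6] "chased" : NP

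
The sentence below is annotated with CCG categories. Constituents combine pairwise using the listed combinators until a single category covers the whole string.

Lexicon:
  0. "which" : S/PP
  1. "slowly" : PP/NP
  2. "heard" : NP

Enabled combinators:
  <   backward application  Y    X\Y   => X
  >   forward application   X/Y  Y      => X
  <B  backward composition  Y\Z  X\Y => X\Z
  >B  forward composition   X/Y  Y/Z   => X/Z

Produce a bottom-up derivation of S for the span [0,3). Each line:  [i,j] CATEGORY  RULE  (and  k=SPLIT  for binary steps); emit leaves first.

[0,3] S   >
  [0,1] "which" : S/PP
  [1,3] PP   >
    [1,2] "slowly" : PP/NP
    [2,3] "heard" : NP

[0,1] S/PP  lex  "which"
[1,2] PP/NP  lex  "slowly"
[2,3] NP  lex  "heard"
[1,3] PP  >  k=2
[0,3] S  >  k=1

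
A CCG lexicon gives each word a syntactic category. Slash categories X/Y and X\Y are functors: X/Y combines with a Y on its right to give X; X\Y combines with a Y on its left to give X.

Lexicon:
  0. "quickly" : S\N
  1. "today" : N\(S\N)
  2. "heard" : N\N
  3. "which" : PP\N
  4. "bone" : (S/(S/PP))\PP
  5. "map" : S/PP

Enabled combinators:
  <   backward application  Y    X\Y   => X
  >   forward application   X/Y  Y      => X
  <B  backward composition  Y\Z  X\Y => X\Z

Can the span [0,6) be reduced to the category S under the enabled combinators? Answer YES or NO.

[0,6] S   >
  [0,5] S/(S/PP)   <
    [0,4] PP   <
      [0,2] N   <
        [0,1] "quickly" : S\N
        [1,2] "today" : N\(S\N)
      [2,4] PP\N   <B
        [2,3] "heard" : N\N
        [3,4] "which" : PP\N
    [4,5] "bone" : (S/(S/PP))\PP
  [5,6] "map" : S/PP

YES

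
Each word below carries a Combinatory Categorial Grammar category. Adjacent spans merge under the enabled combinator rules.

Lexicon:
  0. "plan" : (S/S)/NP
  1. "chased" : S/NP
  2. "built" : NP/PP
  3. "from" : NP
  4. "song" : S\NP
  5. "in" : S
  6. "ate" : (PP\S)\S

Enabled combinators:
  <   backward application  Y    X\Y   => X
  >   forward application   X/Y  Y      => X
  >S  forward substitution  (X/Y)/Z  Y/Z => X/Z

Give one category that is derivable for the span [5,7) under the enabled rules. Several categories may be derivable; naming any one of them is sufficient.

PP\S

[0,7] S   >
  [0,2] S/NP   >S
    [0,1] "plan" : (S/S)/NP
    [1,2] "chased" : S/NP
  [2,7] NP   >
    [2,3] "built" : NP/PP
    [3,7] PP   <
      [3,5] S   <
        [3,4] "from" : NP
        [4,5] "song" : S\NP
      [5,7] PP\S   <
        [5,6] "in" : S
        [6,7] "ate" : (PP\S)\S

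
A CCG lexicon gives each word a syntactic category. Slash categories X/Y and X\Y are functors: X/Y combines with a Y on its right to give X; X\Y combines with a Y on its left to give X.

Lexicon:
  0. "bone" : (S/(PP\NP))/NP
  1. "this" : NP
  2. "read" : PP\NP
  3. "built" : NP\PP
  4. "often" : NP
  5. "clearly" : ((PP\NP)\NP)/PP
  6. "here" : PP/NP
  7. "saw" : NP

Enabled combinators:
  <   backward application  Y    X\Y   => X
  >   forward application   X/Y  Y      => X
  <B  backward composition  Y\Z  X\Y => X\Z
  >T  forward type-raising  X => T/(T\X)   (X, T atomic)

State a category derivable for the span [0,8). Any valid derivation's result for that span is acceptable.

[0,8] S   >
  [0,4] S/(PP\NP)   >
    [0,1] "bone" : (S/(PP\NP))/NP
    [1,4] NP   <
      [1,3] PP   >
        [1,2] PP/(PP\NP)   >T
          [1,2] "this" : NP
        [2,3] "read" : PP\NP
      [3,4] "built" : NP\PP
  [4,8] PP\NP   <
    [4,5] "often" : NP
    [5,8] (PP\NP)\NP   >
      [5,6] "clearly" : ((PP\NP)\NP)/PP
      [6,8] PP   >
        [6,7] "here" : PP/NP
        [7,8] "saw" : NP

S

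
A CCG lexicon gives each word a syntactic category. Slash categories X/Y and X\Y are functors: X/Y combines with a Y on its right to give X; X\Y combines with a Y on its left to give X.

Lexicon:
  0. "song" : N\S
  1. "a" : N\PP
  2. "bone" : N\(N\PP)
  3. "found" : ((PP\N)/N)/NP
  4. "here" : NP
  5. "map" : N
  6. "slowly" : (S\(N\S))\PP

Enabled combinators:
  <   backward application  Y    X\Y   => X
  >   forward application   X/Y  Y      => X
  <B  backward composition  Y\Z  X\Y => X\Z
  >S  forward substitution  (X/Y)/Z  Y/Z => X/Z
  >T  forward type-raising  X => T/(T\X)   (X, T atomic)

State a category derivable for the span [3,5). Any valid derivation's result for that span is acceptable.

[0,7] S   <
  [0,1] "song" : N\S
  [1,7] S\(N\S)   <
    [1,6] PP   <
      [1,3] N   <
        [1,2] "a" : N\PP
        [2,3] "bone" : N\(N\PP)
      [3,6] PP\N   >
        [3,5] (PP\N)/N   >
          [3,4] "found" : ((PP\N)/N)/NP
          [4,5] "here" : NP
        [5,6] "map" : N
    [6,7] "slowly" : (S\(N\S))\PP

(PP\N)/N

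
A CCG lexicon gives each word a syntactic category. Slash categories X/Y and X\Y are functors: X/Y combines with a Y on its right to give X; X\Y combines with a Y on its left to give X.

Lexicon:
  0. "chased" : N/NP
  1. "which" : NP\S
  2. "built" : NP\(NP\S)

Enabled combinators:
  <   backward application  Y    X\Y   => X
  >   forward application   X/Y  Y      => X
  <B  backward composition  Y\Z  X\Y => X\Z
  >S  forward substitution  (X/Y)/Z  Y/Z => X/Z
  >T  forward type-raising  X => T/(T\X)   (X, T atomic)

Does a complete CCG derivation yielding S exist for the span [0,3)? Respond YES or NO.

NO

N/NP NP\S NP\(NP\S)
CKY chart[0,3] = {N, N/(N\N), NP/(NP\N), PP/(PP\N), S/(S\N)}; S ∉ chart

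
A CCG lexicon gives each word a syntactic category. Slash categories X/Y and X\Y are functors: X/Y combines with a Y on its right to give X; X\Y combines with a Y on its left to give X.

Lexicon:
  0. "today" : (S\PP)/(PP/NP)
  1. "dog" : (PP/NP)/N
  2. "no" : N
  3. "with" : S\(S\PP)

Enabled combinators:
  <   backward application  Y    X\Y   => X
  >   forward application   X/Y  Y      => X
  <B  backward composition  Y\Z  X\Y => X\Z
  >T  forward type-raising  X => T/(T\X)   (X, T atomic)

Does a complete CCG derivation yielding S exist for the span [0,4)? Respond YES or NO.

YES

[0,4] S   <
  [0,3] S\PP   >
    [0,1] "today" : (S\PP)/(PP/NP)
    [1,3] PP/NP   >
      [1,2] "dog" : (PP/NP)/N
      [2,3] "no" : N
  [3,4] "with" : S\(S\PP)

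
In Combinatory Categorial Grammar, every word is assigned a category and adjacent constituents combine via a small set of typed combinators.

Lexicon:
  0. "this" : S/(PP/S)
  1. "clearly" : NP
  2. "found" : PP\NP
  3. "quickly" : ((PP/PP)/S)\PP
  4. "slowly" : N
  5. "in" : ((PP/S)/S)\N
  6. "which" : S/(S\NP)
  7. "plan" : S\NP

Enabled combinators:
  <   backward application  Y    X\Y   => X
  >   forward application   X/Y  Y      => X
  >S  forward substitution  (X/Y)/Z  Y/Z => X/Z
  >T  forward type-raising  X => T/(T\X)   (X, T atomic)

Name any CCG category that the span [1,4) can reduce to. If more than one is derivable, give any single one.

[0,8] S   >
  [0,1] "this" : S/(PP/S)
  [1,8] PP/S   >S
    [1,4] (PP/PP)/S   <
      [1,3] PP   <
        [1,2] "clearly" : NP
        [2,3] "found" : PP\NP
      [3,4] "quickly" : ((PP/PP)/S)\PP
    [4,8] PP/S   >
      [4,6] (PP/S)/S   <
        [4,5] "slowly" : N
        [5,6] "in" : ((PP/S)/S)\N
      [6,8] S   >
        [6,7] "which" : S/(S\NP)
        [7,8] "plan" : S\NP

(PP/PP)/S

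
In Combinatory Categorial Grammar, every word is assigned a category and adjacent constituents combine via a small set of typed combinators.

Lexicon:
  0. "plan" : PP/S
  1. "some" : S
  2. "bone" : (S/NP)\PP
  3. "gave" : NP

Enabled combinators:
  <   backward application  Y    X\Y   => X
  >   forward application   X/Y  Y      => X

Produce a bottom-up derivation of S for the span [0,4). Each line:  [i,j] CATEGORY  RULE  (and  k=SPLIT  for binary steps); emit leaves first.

[0,1] PP/S  lex  "plan"
[1,2] S  lex  "some"
[0,2] PP  >  k=1
[2,3] (S/NP)\PP  lex  "bone"
[0,3] S/NP  <  k=2
[3,4] NP  lex  "gave"
[0,4] S  >  k=3

[0,4] S   >
  [0,3] S/NP   <
    [0,2] PP   >
      [0,1] "plan" : PP/S
      [1,2] "some" : S
    [2,3] "bone" : (S/NP)\PP
  [3,4] "gave" : NP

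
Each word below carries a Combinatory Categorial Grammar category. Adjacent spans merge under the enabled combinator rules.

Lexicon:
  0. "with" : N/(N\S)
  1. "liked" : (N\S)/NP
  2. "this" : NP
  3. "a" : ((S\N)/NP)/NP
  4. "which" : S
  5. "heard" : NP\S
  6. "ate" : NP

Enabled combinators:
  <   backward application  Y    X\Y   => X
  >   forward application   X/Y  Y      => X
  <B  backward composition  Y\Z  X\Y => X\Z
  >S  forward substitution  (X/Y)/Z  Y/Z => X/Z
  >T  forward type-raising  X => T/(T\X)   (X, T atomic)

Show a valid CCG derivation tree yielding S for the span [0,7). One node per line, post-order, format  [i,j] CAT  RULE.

[0,7] S   <
  [0,3] N   >
    [0,1] "with" : N/(N\S)
    [1,3] N\S   >
      [1,2] "liked" : (N\S)/NP
      [2,3] "this" : NP
  [3,7] S\N   >
    [3,6] (S\N)/NP   >
      [3,4] "a" : ((S\N)/NP)/NP
      [4,6] NP   <
        [4,5] "which" : S
        [5,6] "heard" : NP\S
    [6,7] "ate" : NP

[0,1] N/(N\S)  lex  "with"
[1,2] (N\S)/NP  lex  "liked"
[2,3] NP  lex  "this"
[1,3] N\S  >  k=2
[0,3] N  >  k=1
[3,4] ((S\N)/NP)/NP  lex  "a"
[4,5] S  lex  "which"
[5,6] NP\S  lex  "heard"
[4,6] NP  <  k=5
[3,6] (S\N)/NP  >  k=4
[6,7] NP  lex  "ate"
[3,7] S\N  >  k=6
[0,7] S  <  k=3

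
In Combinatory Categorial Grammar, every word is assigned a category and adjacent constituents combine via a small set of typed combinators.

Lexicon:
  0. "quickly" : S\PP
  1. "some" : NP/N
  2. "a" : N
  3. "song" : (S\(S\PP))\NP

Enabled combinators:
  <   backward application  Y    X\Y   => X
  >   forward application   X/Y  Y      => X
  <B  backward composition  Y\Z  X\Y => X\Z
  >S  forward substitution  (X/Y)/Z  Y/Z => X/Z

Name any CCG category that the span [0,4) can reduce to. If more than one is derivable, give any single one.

S

[0,4] S   <
  [0,1] "quickly" : S\PP
  [1,4] S\(S\PP)   <
    [1,3] NP   >
      [1,2] "some" : NP/N
      [2,3] "a" : N
    [3,4] "song" : (S\(S\PP))\NP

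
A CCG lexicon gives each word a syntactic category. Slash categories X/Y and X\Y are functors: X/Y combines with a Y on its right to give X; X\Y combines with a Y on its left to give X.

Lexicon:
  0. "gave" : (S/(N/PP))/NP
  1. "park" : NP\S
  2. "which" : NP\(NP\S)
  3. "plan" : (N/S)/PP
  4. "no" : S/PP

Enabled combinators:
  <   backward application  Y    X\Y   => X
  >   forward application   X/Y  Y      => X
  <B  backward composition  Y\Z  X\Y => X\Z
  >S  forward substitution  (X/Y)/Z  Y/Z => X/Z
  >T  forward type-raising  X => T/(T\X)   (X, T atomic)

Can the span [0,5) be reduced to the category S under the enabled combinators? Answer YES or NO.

YES

[0,5] S   >
  [0,3] S/(N/PP)   >
    [0,1] "gave" : (S/(N/PP))/NP
    [1,3] NP   <
      [1,2] "park" : NP\S
      [2,3] "which" : NP\(NP\S)
  [3,5] N/PP   >S
    [3,4] "plan" : (N/S)/PP
    [4,5] "no" : S/PP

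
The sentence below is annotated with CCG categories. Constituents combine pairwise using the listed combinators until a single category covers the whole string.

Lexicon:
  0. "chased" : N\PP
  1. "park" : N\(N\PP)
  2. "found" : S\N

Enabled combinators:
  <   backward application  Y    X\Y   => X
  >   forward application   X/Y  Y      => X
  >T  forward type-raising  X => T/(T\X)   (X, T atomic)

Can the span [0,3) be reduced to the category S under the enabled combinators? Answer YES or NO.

[0,3] S   <
  [0,2] N   <
    [0,1] "chased" : N\PP
    [1,2] "park" : N\(N\PP)
  [2,3] "found" : S\N

YES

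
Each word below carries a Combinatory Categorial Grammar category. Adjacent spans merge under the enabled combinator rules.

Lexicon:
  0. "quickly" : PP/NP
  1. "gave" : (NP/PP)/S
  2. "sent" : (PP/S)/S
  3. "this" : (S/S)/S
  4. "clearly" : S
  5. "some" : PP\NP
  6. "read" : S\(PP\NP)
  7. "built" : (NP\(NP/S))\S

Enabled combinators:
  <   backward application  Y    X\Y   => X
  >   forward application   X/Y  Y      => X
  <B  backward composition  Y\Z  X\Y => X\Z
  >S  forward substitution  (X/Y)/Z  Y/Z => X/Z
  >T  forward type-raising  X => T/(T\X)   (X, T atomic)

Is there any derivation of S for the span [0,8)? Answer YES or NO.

PP/NP (NP/PP)/S (PP/S)/S (S/S)/S S PP\NP S\(PP\NP) (NP\(NP/S))\S
CKY chart[0,8] = {N/(N\PP), NP/(NP\PP), PP, PP/(PP\PP), S/(S\PP)}; S ∉ chart

NO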